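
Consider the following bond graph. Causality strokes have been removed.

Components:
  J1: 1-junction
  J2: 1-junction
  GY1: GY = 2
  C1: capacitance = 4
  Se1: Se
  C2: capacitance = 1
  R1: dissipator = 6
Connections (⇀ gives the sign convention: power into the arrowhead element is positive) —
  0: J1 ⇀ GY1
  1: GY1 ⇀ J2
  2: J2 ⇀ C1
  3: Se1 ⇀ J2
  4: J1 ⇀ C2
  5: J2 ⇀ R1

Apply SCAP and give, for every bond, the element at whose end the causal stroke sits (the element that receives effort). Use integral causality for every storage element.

bond 3 |J2  (Se1 fixes effort; stroke away)
bond 2 |J2  (C1 outputs effort q/C1)
bond 4 |J1  (C2: C, integral causality)
bond 0 |GY1  (only one flow-in slot at J1)
bond 1 |GY1  (GY GY1: same side as bond 0)
bond 5 |J2  (J2: bond 1 brought flow, rest push out)

#0 |GY1
#1 |GY1
#2 |J2
#3 |J2
#4 |J1
#5 |J2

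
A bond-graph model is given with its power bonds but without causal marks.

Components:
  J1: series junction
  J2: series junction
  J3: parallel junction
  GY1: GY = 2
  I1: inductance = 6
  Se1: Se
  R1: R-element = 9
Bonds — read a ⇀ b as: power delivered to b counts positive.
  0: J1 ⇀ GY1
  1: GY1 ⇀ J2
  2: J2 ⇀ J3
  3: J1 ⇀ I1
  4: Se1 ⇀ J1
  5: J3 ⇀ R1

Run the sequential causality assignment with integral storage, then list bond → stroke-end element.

b0 stroke at J1
b1 stroke at J2
b2 stroke at J3
b3 stroke at I1
b4 stroke at J1
b5 stroke at R1

bond 4 |J1  (Se1: effort source, stroke at far end)
bond 3 |I1  (I1 integral (f out))
bond 0 |J1  (1-jn J1 has f-setter on 3)
bond 1 |J2  (GY GY1: same side as bond 0)
bond 2 |J3  (closing 1-jn rule on J2)
bond 5 |R1  (0-jn J3 has e-setter on 2)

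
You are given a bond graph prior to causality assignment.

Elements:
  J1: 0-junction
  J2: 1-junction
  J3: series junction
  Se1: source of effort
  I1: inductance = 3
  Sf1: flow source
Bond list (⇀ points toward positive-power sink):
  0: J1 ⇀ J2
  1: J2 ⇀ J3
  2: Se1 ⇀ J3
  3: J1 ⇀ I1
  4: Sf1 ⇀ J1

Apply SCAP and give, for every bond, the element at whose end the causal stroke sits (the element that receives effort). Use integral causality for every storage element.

bond 0 |J1
bond 1 |J2
bond 2 |J3
bond 3 |I1
bond 4 |Sf1

β2 stroke→J3  (Se1 (Se) sets effort on bond)
β4 stroke→Sf1  (Sf1 fixes flow; stroke at Sf1)
β1 stroke→J2  (closing 1-jn rule on J3)
β0 stroke→J1  (J2: last free bond brings flow in)
β3 stroke→I1  (0-jn J1 has e-setter on 0)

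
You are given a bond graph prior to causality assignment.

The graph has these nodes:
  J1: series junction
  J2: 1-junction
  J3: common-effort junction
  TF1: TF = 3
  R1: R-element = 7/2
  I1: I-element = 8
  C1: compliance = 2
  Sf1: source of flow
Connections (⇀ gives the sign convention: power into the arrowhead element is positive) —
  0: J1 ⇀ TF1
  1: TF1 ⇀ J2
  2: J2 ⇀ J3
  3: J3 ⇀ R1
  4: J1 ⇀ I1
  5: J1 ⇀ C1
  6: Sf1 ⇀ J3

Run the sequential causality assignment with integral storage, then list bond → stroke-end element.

#0 stroke→J1
#1 stroke→TF1
#2 stroke→J2
#3 stroke→J3
#4 stroke→I1
#5 stroke→J1
#6 stroke→Sf1

#6 →Sf1  (Sf1 (Sf) sets flow on bond)
#4 →I1  (I1 integral (f out))
#0 →J1  (J1 flow already set via bond 4)
#5 →J1  (J1 flow already set via bond 4)
#1 →TF1  (TF1: transformer flips bond 0)
#2 →J2  (common-f at J2 fixed by 1)
#3 →J3  (closing 0-jn rule on J3)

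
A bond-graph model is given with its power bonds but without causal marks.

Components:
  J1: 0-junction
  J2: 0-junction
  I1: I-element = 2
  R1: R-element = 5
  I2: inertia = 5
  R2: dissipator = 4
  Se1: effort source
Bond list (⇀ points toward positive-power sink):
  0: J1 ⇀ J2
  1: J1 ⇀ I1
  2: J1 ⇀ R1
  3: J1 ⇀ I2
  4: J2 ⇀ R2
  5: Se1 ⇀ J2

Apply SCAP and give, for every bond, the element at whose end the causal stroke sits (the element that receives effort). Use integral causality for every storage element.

b5 stroke at J2  (source Se1 imposes e)
b0 stroke at J1  (common-e at J2 fixed by 5)
b4 stroke at R2  (0-jn J2 has e-setter on 5)
b1 stroke at I1  (J1 effort already set via bond 0)
b2 stroke at R1  (0-jn J1 has e-setter on 0)
b3 stroke at I2  (0-jn J1 has e-setter on 0)

β0 stroke at J1
β1 stroke at I1
β2 stroke at R1
β3 stroke at I2
β4 stroke at R2
β5 stroke at J2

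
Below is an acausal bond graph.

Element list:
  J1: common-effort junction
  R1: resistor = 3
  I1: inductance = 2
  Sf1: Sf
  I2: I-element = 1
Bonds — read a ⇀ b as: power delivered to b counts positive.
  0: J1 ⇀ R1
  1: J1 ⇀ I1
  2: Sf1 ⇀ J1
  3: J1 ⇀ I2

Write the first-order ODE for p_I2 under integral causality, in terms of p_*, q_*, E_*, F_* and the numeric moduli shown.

dp_I2/dt = 3*F_Sf1 - 3*p_I1/2 - 3*p_I2

#2 |Sf1  (Sf1 fixes flow; stroke at Sf1)
#1 |I1  (prefer integral on I1)
#3 |I2  (I2 integral (f out))
#0 |J1  (only one effort-in slot at J1)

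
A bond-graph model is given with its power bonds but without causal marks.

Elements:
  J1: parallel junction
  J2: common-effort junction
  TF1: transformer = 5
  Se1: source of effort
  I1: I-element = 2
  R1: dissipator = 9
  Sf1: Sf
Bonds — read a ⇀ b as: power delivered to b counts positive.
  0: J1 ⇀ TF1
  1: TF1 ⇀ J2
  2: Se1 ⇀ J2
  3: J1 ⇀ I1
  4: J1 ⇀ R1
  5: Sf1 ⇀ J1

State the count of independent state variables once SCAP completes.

1  (I1 all integral)

bond 2 stroke at J2  (Se1 fixes effort; stroke away)
bond 5 stroke at Sf1  (source Sf1 imposes f)
bond 1 stroke at TF1  (J2: bond 2 brought effort, rest push out)
bond 0 stroke at J1  (TF1 one-in-one-out from 1)
bond 3 stroke at I1  (J1: bond 0 brought effort, rest push out)
bond 4 stroke at R1  (common-e at J1 fixed by 0)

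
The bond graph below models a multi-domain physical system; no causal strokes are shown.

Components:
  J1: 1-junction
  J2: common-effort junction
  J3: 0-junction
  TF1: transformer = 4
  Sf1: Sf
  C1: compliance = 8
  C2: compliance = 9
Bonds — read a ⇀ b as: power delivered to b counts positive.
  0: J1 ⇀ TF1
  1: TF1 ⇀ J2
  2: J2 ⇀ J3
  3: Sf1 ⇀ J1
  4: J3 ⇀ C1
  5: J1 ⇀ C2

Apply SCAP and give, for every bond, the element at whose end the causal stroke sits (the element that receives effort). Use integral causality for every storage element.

β3 |Sf1  (Sf1 fixes flow; stroke at Sf1)
β0 |J1  (common-f at J1 fixed by 3)
β5 |J1  (1-jn J1 has f-setter on 3)
β1 |TF1  (through TF1, causality passes straight; one stroke at TF1)
β2 |J2  (only one effort-in slot at J2)
β4 |J3  (J3 needs exactly one e-in)

bond 0 stroke→J1
bond 1 stroke→TF1
bond 2 stroke→J2
bond 3 stroke→Sf1
bond 4 stroke→J3
bond 5 stroke→J1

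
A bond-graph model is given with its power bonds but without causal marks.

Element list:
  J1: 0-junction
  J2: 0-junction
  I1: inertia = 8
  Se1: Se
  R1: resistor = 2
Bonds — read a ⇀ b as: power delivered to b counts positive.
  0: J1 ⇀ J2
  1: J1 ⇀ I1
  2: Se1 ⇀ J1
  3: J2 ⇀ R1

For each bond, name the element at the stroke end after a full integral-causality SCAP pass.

#2 stroke at J1  (Se1 (Se) sets effort on bond)
#0 stroke at J2  (J1 effort already set via bond 2)
#1 stroke at I1  (0-jn J1 has e-setter on 2)
#3 stroke at R1  (common-e at J2 fixed by 0)

bond 0 stroke→J2
bond 1 stroke→I1
bond 2 stroke→J1
bond 3 stroke→R1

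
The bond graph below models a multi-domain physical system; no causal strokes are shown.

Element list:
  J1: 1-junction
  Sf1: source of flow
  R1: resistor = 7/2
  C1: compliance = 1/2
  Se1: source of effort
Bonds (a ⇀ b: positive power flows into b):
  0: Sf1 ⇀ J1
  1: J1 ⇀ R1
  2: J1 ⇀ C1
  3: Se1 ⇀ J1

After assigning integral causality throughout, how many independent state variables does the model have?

β0 |Sf1  (source Sf1 imposes f)
β3 |J1  (Se1 (Se) sets effort on bond)
β1 |J1  (1-jn J1 has f-setter on 0)
β2 |J1  (common-f at J1 fixed by 0)

1  (C1 all integral)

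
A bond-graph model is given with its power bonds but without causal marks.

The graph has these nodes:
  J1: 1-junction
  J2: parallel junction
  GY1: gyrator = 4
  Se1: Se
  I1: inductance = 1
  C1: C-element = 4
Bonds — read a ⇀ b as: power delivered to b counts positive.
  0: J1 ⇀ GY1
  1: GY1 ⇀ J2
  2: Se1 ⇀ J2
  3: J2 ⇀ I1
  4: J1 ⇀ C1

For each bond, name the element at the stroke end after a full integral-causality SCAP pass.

bond 2 stroke→J2  (Se1 fixes effort; stroke away)
bond 1 stroke→GY1  (0-jn J2 has e-setter on 2)
bond 3 stroke→I1  (0-jn J2 has e-setter on 2)
bond 0 stroke→GY1  (GY GY1: same side as bond 1)
bond 4 stroke→J1  (common-f at J1 fixed by 0)

bond 0 →GY1
bond 1 →GY1
bond 2 →J2
bond 3 →I1
bond 4 →J1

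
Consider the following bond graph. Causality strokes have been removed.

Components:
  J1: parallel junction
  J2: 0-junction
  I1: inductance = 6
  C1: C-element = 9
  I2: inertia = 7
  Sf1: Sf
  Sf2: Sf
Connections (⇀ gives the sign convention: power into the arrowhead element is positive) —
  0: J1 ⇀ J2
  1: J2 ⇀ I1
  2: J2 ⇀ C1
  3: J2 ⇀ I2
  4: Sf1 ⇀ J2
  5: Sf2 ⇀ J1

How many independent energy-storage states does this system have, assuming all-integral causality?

3  (C1, I1, I2 all integral)

β4 stroke→Sf1  (Sf1 (Sf) sets flow on bond)
β5 stroke→Sf2  (Sf2 (Sf) sets flow on bond)
β0 stroke→J1  (closing 0-jn rule on J1)
β1 stroke→I1  (I1 integral (f out))
β2 stroke→J2  (prefer integral on C1)
β3 stroke→I2  (0-jn J2 has e-setter on 2)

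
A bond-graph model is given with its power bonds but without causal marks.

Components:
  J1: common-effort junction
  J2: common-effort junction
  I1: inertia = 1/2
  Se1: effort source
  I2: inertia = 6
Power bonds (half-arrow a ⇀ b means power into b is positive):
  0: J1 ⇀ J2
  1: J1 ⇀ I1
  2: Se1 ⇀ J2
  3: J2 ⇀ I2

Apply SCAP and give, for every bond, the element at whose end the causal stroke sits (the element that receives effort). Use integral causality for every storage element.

b0 stroke→J1
b1 stroke→I1
b2 stroke→J2
b3 stroke→I2

β2 →J2  (source Se1 imposes e)
β0 →J1  (0-jn J2 has e-setter on 2)
β3 →I2  (J2: bond 2 brought effort, rest push out)
β1 →I1  (common-e at J1 fixed by 0)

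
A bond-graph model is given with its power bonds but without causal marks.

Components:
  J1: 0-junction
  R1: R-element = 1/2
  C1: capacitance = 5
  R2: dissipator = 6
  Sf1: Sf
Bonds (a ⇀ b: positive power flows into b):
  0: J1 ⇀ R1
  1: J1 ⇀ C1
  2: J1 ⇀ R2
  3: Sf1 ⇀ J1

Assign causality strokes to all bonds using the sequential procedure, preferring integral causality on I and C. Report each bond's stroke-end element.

#3 →Sf1  (Sf1 fixes flow; stroke at Sf1)
#1 →J1  (C1 outputs effort q/C1)
#0 →R1  (J1: bond 1 brought effort, rest push out)
#2 →R2  (J1 effort already set via bond 1)

#0 →R1
#1 →J1
#2 →R2
#3 →Sf1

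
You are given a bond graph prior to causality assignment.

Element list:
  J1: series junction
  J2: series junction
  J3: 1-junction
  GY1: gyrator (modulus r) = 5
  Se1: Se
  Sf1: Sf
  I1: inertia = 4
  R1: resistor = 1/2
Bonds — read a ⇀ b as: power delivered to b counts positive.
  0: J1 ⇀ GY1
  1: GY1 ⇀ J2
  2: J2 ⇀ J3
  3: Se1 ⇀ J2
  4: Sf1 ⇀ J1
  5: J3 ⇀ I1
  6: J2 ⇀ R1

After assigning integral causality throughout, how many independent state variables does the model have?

bond 3 |J2  (Se1 fixes effort; stroke away)
bond 4 |Sf1  (Sf1 (Sf) sets flow on bond)
bond 0 |J1  (J1: bond 4 brought flow, rest push out)
bond 1 |J2  (through GY1, causality inverts; strokes same side of GY1)
bond 5 |I1  (I1 integral (f out))
bond 2 |J3  (J3: bond 5 brought flow, rest push out)
bond 6 |J2  (1-jn J2 has f-setter on 2)

1  (I1 all integral)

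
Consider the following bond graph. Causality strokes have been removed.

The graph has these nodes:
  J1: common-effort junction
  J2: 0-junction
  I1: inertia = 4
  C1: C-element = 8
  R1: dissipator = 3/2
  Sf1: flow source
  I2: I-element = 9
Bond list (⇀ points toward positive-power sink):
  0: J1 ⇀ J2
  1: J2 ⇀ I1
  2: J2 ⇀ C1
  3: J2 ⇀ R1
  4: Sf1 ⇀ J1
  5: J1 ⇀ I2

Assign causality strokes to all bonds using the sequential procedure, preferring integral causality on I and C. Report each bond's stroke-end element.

β4 stroke at Sf1  (source Sf1 imposes f)
β1 stroke at I1  (I1 integral (f out))
β2 stroke at J2  (prefer integral on C1)
β0 stroke at J1  (common-e at J2 fixed by 2)
β3 stroke at R1  (common-e at J2 fixed by 2)
β5 stroke at I2  (J1 effort already set via bond 0)

β0 →J1
β1 →I1
β2 →J2
β3 →R1
β4 →Sf1
β5 →I2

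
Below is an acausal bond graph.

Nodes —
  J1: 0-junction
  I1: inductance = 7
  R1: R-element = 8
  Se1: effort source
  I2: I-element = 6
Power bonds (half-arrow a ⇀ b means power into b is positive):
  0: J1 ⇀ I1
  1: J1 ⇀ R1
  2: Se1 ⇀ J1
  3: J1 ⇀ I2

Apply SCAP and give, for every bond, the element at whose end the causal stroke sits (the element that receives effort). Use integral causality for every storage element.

b2 →J1  (Se1: effort source, stroke at far end)
b0 →I1  (common-e at J1 fixed by 2)
b1 →R1  (J1: bond 2 brought effort, rest push out)
b3 →I2  (J1: bond 2 brought effort, rest push out)

b0 stroke at I1
b1 stroke at R1
b2 stroke at J1
b3 stroke at I2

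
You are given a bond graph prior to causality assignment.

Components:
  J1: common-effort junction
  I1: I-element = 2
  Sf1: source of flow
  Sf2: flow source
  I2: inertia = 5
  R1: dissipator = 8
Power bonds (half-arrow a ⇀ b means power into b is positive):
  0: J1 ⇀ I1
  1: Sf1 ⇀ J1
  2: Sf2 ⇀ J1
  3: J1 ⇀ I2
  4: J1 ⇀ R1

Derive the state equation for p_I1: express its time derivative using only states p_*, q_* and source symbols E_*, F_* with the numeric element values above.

bond 1 stroke at Sf1  (Sf1: flow source, stroke at near end)
bond 2 stroke at Sf2  (Sf2: flow source, stroke at near end)
bond 0 stroke at I1  (prefer integral on I1)
bond 3 stroke at I2  (I2 outputs flow p/I2)
bond 4 stroke at J1  (closing 0-jn rule on J1)

dp_I1/dt = 8*F_Sf1 + 8*F_Sf2 - 4*p_I1 - 8*p_I2/5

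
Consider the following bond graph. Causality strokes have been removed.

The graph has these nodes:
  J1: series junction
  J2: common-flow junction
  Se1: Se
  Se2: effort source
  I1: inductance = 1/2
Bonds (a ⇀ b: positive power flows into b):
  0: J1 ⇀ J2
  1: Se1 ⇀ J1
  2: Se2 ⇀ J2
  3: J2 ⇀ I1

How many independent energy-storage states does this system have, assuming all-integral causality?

1  (I1 all integral)

b1 stroke at J1  (Se1 fixes effort; stroke away)
b2 stroke at J2  (Se2 fixes effort; stroke away)
b0 stroke at J2  (J1 needs exactly one f-in)
b3 stroke at I1  (J2 needs exactly one f-in)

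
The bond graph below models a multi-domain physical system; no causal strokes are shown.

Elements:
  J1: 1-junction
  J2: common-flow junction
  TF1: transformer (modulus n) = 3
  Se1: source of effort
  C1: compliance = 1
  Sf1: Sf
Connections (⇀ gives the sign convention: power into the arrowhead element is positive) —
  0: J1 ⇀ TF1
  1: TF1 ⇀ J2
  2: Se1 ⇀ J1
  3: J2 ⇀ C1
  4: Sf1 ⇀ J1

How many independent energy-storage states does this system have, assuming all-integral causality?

1  (C1 all integral)

bond 2 →J1  (source Se1 imposes e)
bond 4 →Sf1  (source Sf1 imposes f)
bond 0 →J1  (J1 flow already set via bond 4)
bond 1 →TF1  (TF1 one-in-one-out from 0)
bond 3 →J2  (1-jn J2 has f-setter on 1)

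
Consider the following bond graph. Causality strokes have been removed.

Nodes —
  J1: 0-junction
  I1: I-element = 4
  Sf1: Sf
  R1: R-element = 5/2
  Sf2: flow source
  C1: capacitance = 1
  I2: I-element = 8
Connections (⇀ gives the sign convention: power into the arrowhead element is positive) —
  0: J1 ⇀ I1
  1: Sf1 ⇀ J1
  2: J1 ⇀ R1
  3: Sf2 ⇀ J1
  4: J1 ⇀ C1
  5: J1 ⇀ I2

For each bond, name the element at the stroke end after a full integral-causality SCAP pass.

#0 stroke at I1
#1 stroke at Sf1
#2 stroke at R1
#3 stroke at Sf2
#4 stroke at J1
#5 stroke at I2

#1 stroke→Sf1  (Sf1 (Sf) sets flow on bond)
#3 stroke→Sf2  (Sf2: flow source, stroke at near end)
#0 stroke→I1  (I1 integral (f out))
#4 stroke→J1  (C1: C, integral causality)
#2 stroke→R1  (common-e at J1 fixed by 4)
#5 stroke→I2  (J1: bond 4 brought effort, rest push out)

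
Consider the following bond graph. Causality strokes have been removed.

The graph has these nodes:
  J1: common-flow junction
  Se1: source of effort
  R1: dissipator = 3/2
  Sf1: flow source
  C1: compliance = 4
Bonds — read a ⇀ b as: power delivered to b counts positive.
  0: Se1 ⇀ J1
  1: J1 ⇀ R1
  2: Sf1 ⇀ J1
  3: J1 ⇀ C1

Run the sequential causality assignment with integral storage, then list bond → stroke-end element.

b0 stroke at J1
b1 stroke at J1
b2 stroke at Sf1
b3 stroke at J1

#0 stroke→J1  (Se1 (Se) sets effort on bond)
#2 stroke→Sf1  (Sf1 (Sf) sets flow on bond)
#1 stroke→J1  (common-f at J1 fixed by 2)
#3 stroke→J1  (J1: bond 2 brought flow, rest push out)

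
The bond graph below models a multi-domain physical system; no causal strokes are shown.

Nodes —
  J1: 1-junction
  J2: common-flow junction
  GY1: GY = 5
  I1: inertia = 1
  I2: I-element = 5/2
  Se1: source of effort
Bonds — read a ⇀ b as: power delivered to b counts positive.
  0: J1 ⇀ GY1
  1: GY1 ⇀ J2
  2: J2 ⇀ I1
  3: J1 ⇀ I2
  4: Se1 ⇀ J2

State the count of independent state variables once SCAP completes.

2  (I1, I2 all integral)

β4 →J2  (Se1 fixes effort; stroke away)
β2 →I1  (prefer integral on I1)
β1 →J2  (J2 flow already set via bond 2)
β0 →J1  (through GY1, causality inverts; strokes same side of GY1)
β3 →I2  (J1: last free bond brings flow in)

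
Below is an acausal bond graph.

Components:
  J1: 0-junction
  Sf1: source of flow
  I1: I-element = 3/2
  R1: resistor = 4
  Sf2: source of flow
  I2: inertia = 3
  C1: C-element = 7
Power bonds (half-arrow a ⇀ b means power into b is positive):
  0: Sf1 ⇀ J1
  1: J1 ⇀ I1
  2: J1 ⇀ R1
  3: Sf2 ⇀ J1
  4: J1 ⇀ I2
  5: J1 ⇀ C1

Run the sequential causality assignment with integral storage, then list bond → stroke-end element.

β0 stroke at Sf1  (source Sf1 imposes f)
β3 stroke at Sf2  (Sf2: flow source, stroke at near end)
β1 stroke at I1  (I1 outputs flow p/I1)
β4 stroke at I2  (I2 outputs flow p/I2)
β5 stroke at J1  (prefer integral on C1)
β2 stroke at R1  (J1: bond 5 brought effort, rest push out)

b0 |Sf1
b1 |I1
b2 |R1
b3 |Sf2
b4 |I2
b5 |J1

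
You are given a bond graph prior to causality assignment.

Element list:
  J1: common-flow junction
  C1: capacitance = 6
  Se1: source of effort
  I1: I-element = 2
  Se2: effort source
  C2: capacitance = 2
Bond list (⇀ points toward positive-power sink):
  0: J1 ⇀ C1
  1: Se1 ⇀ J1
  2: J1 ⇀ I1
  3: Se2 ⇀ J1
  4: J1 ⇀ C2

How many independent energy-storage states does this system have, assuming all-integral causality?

#1 stroke at J1  (Se1 (Se) sets effort on bond)
#3 stroke at J1  (Se2: effort source, stroke at far end)
#0 stroke at J1  (C1 integral (e out))
#2 stroke at I1  (I1: I, integral causality)
#4 stroke at J1  (J1 flow already set via bond 2)

3  (C1, C2, I1 all integral)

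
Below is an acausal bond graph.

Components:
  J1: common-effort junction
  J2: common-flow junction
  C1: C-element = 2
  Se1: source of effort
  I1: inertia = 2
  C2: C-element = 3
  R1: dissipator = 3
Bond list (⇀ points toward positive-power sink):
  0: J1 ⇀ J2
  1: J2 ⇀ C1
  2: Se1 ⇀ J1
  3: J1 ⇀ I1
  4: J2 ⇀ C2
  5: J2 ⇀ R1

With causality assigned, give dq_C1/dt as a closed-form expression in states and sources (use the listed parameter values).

#2 stroke at J1  (Se1 (Se) sets effort on bond)
#0 stroke at J2  (J1 effort already set via bond 2)
#3 stroke at I1  (common-e at J1 fixed by 2)
#1 stroke at J2  (C1: C, integral causality)
#4 stroke at J2  (C2 outputs effort q/C2)
#5 stroke at R1  (J2 needs exactly one f-in)

dq_C1/dt = E_Se1/3 - q_C1/6 - q_C2/9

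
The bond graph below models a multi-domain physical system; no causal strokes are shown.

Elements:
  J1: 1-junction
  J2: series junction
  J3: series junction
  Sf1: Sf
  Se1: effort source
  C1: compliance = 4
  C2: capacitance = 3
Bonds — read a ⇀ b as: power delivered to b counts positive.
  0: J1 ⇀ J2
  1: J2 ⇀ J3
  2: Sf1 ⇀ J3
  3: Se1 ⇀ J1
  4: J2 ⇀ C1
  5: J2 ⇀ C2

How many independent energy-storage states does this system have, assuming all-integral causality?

2  (C1, C2 all integral)

#2 stroke at Sf1  (Sf1: flow source, stroke at near end)
#3 stroke at J1  (Se1 fixes effort; stroke away)
#0 stroke at J2  (only one flow-in slot at J1)
#1 stroke at J3  (common-f at J3 fixed by 2)
#4 stroke at J2  (J2 flow already set via bond 1)
#5 stroke at J2  (common-f at J2 fixed by 1)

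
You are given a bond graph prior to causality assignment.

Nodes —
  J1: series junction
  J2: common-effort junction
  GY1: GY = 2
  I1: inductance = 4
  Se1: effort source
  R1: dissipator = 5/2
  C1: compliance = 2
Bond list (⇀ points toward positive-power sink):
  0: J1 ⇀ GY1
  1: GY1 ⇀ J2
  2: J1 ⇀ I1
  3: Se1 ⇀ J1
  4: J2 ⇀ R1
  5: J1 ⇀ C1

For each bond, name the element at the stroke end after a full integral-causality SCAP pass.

#3 |J1  (Se1: effort source, stroke at far end)
#2 |I1  (I1 integral (f out))
#0 |J1  (J1: bond 2 brought flow, rest push out)
#5 |J1  (common-f at J1 fixed by 2)
#1 |J2  (GY1: gyrator matches bond 0)
#4 |R1  (0-jn J2 has e-setter on 1)

#0 stroke→J1
#1 stroke→J2
#2 stroke→I1
#3 stroke→J1
#4 stroke→R1
#5 stroke→J1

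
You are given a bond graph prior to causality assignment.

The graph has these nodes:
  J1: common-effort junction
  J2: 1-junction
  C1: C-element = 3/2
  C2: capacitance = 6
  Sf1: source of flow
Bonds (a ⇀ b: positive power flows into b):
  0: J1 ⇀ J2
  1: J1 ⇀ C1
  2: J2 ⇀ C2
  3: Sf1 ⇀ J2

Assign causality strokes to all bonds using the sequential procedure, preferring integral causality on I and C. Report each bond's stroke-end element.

bond 0 stroke→J2
bond 1 stroke→J1
bond 2 stroke→J2
bond 3 stroke→Sf1

bond 3 stroke at Sf1  (Sf1 fixes flow; stroke at Sf1)
bond 0 stroke at J2  (1-jn J2 has f-setter on 3)
bond 2 stroke at J2  (J2 flow already set via bond 3)
bond 1 stroke at J1  (J1: last free bond brings effort in)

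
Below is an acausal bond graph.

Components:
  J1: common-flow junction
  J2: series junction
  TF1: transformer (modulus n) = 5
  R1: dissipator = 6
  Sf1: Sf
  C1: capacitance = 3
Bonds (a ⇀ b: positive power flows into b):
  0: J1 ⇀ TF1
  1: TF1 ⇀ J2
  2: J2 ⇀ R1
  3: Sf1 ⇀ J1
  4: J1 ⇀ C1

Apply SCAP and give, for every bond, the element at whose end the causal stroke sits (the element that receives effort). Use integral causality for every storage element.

b0 →J1
b1 →TF1
b2 →J2
b3 →Sf1
b4 →J1

#3 stroke at Sf1  (Sf1: flow source, stroke at near end)
#0 stroke at J1  (1-jn J1 has f-setter on 3)
#4 stroke at J1  (1-jn J1 has f-setter on 3)
#1 stroke at TF1  (TF TF1: opposite of bond 0)
#2 stroke at J2  (1-jn J2 has f-setter on 1)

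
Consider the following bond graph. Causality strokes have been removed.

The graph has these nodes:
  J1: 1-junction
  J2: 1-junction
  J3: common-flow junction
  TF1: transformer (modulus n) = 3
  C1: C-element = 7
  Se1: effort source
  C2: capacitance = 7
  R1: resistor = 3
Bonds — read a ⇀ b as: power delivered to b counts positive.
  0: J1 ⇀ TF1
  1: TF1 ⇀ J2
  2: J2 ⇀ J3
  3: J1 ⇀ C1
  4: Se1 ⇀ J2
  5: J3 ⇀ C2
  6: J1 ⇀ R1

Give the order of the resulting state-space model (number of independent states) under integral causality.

2  (C1, C2 all integral)

#4 →J2  (Se1: effort source, stroke at far end)
#3 →J1  (C1: C, integral causality)
#5 →J3  (C2 outputs effort q/C2)
#2 →J2  (J3: last free bond brings flow in)
#1 →TF1  (J2: last free bond brings flow in)
#0 →J1  (through TF1, causality passes straight; one stroke at TF1)
#6 →R1  (J1: last free bond brings flow in)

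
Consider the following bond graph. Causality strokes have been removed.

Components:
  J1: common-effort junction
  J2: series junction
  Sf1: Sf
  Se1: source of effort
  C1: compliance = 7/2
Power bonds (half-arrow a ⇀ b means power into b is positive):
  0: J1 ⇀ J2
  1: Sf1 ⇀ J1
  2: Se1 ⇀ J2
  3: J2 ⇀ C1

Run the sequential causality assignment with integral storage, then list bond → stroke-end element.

β1 stroke at Sf1  (Sf1: flow source, stroke at near end)
β2 stroke at J2  (Se1: effort source, stroke at far end)
β0 stroke at J1  (only one effort-in slot at J1)
β3 stroke at J2  (J2 flow already set via bond 0)

β0 →J1
β1 →Sf1
β2 →J2
β3 →J2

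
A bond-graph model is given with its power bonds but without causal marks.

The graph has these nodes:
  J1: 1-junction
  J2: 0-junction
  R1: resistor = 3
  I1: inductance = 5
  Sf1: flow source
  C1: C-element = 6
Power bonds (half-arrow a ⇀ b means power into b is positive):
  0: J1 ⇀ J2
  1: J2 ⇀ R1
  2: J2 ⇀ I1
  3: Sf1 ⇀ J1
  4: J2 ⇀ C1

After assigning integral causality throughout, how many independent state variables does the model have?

2  (C1, I1 all integral)

b3 stroke→Sf1  (Sf1 (Sf) sets flow on bond)
b0 stroke→J1  (1-jn J1 has f-setter on 3)
b2 stroke→I1  (prefer integral on I1)
b4 stroke→J2  (C1: C, integral causality)
b1 stroke→R1  (J2: bond 4 brought effort, rest push out)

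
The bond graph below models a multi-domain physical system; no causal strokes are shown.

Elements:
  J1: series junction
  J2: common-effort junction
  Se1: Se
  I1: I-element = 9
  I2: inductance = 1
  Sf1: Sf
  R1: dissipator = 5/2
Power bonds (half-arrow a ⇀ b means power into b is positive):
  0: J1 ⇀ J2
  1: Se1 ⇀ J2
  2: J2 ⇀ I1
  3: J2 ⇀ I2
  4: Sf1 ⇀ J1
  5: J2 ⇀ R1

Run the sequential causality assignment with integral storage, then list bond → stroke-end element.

β0 stroke at J1
β1 stroke at J2
β2 stroke at I1
β3 stroke at I2
β4 stroke at Sf1
β5 stroke at R1

β1 stroke at J2  (source Se1 imposes e)
β4 stroke at Sf1  (source Sf1 imposes f)
β0 stroke at J1  (J1: bond 4 brought flow, rest push out)
β2 stroke at I1  (0-jn J2 has e-setter on 1)
β3 stroke at I2  (J2: bond 1 brought effort, rest push out)
β5 stroke at R1  (common-e at J2 fixed by 1)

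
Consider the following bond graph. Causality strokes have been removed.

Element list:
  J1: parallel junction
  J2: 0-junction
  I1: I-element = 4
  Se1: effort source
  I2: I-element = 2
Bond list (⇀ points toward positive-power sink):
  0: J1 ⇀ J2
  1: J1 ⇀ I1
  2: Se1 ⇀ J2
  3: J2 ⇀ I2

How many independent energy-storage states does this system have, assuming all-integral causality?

2  (I1, I2 all integral)

β2 |J2  (Se1: effort source, stroke at far end)
β0 |J1  (common-e at J2 fixed by 2)
β3 |I2  (J2: bond 2 brought effort, rest push out)
β1 |I1  (J1: bond 0 brought effort, rest push out)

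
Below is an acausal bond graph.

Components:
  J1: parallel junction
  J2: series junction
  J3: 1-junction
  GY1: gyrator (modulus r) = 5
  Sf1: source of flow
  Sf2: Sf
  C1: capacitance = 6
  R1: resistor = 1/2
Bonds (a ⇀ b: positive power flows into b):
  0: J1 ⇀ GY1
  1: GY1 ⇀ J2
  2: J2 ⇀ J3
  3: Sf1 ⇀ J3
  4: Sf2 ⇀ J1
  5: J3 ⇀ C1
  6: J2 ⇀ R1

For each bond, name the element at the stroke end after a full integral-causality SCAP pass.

b0 stroke→J1
b1 stroke→J2
b2 stroke→J3
b3 stroke→Sf1
b4 stroke→Sf2
b5 stroke→J3
b6 stroke→J2

bond 3 stroke at Sf1  (source Sf1 imposes f)
bond 4 stroke at Sf2  (Sf2 (Sf) sets flow on bond)
bond 0 stroke at J1  (J1: last free bond brings effort in)
bond 2 stroke at J3  (J3: bond 3 brought flow, rest push out)
bond 5 stroke at J3  (1-jn J3 has f-setter on 3)
bond 1 stroke at J2  (through GY1, causality inverts; strokes same side of GY1)
bond 6 stroke at J2  (1-jn J2 has f-setter on 2)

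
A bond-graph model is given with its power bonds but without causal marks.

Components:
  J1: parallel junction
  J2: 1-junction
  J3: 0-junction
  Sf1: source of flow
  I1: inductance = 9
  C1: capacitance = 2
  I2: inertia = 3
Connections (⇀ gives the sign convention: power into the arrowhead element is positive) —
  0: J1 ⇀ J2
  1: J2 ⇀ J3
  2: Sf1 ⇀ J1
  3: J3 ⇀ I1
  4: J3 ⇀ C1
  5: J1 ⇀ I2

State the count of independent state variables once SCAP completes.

3  (C1, I1, I2 all integral)

bond 2 stroke→Sf1  (Sf1 fixes flow; stroke at Sf1)
bond 3 stroke→I1  (I1 outputs flow p/I1)
bond 4 stroke→J3  (C1 integral (e out))
bond 1 stroke→J2  (0-jn J3 has e-setter on 4)
bond 0 stroke→J1  (closing 1-jn rule on J2)
bond 5 stroke→I2  (common-e at J1 fixed by 0)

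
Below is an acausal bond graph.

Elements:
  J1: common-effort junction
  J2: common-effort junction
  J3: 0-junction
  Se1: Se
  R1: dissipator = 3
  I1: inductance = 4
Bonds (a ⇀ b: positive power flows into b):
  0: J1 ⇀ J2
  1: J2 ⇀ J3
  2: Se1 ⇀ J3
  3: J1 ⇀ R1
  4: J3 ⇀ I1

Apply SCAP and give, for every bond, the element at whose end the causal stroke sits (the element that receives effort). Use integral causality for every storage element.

#0 stroke→J1
#1 stroke→J2
#2 stroke→J3
#3 stroke→R1
#4 stroke→I1

#2 |J3  (Se1: effort source, stroke at far end)
#1 |J2  (common-e at J3 fixed by 2)
#4 |I1  (common-e at J3 fixed by 2)
#0 |J1  (0-jn J2 has e-setter on 1)
#3 |R1  (J1 effort already set via bond 0)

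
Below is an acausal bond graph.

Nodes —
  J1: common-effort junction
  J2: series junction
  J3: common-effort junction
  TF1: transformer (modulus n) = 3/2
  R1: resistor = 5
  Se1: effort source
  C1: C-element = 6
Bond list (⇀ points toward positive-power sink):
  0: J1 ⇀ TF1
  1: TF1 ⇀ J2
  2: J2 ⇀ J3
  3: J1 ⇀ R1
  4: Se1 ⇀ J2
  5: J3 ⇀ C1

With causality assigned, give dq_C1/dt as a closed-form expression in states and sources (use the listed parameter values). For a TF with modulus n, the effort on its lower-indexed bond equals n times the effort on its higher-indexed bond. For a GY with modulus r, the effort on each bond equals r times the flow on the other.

b4 →J2  (Se1 (Se) sets effort on bond)
b5 →J3  (C1: C, integral causality)
b2 →J2  (J3 effort already set via bond 5)
b1 →TF1  (J2 needs exactly one f-in)
b0 →J1  (TF TF1: opposite of bond 1)
b3 →R1  (common-e at J1 fixed by 0)

dq_C1/dt = 9*E_Se1/20 - 3*q_C1/40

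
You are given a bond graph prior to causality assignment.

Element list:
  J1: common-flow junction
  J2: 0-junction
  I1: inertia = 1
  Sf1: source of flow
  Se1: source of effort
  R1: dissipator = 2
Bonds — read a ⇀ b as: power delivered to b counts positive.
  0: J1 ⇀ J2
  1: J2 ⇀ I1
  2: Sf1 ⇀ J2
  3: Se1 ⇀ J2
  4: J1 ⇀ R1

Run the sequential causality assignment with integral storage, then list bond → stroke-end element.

#2 stroke→Sf1  (Sf1 (Sf) sets flow on bond)
#3 stroke→J2  (Se1: effort source, stroke at far end)
#0 stroke→J1  (J2: bond 3 brought effort, rest push out)
#1 stroke→I1  (0-jn J2 has e-setter on 3)
#4 stroke→R1  (J1: last free bond brings flow in)

bond 0 stroke at J1
bond 1 stroke at I1
bond 2 stroke at Sf1
bond 3 stroke at J2
bond 4 stroke at R1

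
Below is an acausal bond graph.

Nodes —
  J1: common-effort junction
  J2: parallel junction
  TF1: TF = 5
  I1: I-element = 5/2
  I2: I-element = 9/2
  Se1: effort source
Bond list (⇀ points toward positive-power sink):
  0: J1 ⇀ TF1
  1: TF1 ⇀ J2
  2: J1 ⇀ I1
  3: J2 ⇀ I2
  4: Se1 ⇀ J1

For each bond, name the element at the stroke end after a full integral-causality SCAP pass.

b4 stroke→J1  (source Se1 imposes e)
b0 stroke→TF1  (J1 effort already set via bond 4)
b2 stroke→I1  (J1: bond 4 brought effort, rest push out)
b1 stroke→J2  (TF1 one-in-one-out from 0)
b3 stroke→I2  (0-jn J2 has e-setter on 1)

#0 stroke at TF1
#1 stroke at J2
#2 stroke at I1
#3 stroke at I2
#4 stroke at J1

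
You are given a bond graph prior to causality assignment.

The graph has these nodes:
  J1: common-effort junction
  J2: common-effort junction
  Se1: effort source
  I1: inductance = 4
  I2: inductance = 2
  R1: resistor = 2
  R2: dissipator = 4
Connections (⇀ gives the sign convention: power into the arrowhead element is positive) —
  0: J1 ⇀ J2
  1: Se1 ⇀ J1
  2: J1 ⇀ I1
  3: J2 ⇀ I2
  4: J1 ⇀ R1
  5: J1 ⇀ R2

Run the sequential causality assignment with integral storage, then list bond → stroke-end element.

bond 1 stroke at J1  (Se1 fixes effort; stroke away)
bond 0 stroke at J2  (common-e at J1 fixed by 1)
bond 2 stroke at I1  (J1 effort already set via bond 1)
bond 4 stroke at R1  (common-e at J1 fixed by 1)
bond 5 stroke at R2  (0-jn J1 has e-setter on 1)
bond 3 stroke at I2  (0-jn J2 has e-setter on 0)

#0 |J2
#1 |J1
#2 |I1
#3 |I2
#4 |R1
#5 |R2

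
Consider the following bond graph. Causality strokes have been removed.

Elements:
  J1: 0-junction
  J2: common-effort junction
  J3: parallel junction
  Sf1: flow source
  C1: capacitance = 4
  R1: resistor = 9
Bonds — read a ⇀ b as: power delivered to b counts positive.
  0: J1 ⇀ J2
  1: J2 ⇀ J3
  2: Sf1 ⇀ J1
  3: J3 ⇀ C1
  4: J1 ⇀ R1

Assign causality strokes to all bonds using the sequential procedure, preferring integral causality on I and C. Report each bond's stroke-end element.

β0 stroke→J1
β1 stroke→J2
β2 stroke→Sf1
β3 stroke→J3
β4 stroke→R1

b2 stroke→Sf1  (Sf1: flow source, stroke at near end)
b3 stroke→J3  (C1 outputs effort q/C1)
b1 stroke→J2  (common-e at J3 fixed by 3)
b0 stroke→J1  (J2 effort already set via bond 1)
b4 stroke→R1  (0-jn J1 has e-setter on 0)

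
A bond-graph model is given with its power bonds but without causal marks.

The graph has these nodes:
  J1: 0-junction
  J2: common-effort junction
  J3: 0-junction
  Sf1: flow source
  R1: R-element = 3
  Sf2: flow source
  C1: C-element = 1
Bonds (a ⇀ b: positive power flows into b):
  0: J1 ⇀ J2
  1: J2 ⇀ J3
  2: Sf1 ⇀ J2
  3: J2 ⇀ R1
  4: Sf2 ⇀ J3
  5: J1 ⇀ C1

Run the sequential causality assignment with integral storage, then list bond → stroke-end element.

b0 stroke→J2
b1 stroke→J3
b2 stroke→Sf1
b3 stroke→R1
b4 stroke→Sf2
b5 stroke→J1

b2 →Sf1  (source Sf1 imposes f)
b4 →Sf2  (Sf2 fixes flow; stroke at Sf2)
b1 →J3  (only one effort-in slot at J3)
b5 →J1  (C1 integral (e out))
b0 →J2  (J1: bond 5 brought effort, rest push out)
b3 →R1  (common-e at J2 fixed by 0)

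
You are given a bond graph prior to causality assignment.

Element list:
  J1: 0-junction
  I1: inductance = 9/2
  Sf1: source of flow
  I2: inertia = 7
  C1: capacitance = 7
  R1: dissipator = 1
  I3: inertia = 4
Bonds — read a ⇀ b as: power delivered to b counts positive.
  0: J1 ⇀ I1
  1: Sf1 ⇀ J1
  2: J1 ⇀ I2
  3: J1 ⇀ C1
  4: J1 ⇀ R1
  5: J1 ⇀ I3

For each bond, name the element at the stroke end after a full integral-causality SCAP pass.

β0 stroke at I1
β1 stroke at Sf1
β2 stroke at I2
β3 stroke at J1
β4 stroke at R1
β5 stroke at I3

#1 →Sf1  (Sf1 (Sf) sets flow on bond)
#0 →I1  (prefer integral on I1)
#2 →I2  (I2: I, integral causality)
#3 →J1  (C1: C, integral causality)
#4 →R1  (J1 effort already set via bond 3)
#5 →I3  (0-jn J1 has e-setter on 3)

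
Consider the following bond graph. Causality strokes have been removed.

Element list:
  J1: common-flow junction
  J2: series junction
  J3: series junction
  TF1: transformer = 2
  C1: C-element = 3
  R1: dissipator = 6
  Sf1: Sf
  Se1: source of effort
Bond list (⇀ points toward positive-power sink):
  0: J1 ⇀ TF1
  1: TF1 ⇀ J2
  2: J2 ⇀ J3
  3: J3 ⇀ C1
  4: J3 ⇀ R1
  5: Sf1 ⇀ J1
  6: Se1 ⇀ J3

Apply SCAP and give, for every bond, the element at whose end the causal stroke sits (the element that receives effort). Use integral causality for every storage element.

b5 stroke→Sf1  (Sf1 fixes flow; stroke at Sf1)
b6 stroke→J3  (Se1 (Se) sets effort on bond)
b0 stroke→J1  (1-jn J1 has f-setter on 5)
b1 stroke→TF1  (TF1 one-in-one-out from 0)
b2 stroke→J2  (1-jn J2 has f-setter on 1)
b3 stroke→J3  (J3: bond 2 brought flow, rest push out)
b4 stroke→J3  (1-jn J3 has f-setter on 2)

bond 0 →J1
bond 1 →TF1
bond 2 →J2
bond 3 →J3
bond 4 →J3
bond 5 →Sf1
bond 6 →J3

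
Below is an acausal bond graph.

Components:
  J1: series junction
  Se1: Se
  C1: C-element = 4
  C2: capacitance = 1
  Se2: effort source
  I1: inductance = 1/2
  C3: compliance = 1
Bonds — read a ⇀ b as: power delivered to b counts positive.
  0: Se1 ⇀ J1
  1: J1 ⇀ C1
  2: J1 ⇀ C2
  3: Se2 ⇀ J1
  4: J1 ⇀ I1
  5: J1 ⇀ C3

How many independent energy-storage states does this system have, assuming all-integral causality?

bond 0 stroke at J1  (source Se1 imposes e)
bond 3 stroke at J1  (Se2: effort source, stroke at far end)
bond 1 stroke at J1  (C1: C, integral causality)
bond 2 stroke at J1  (C2 integral (e out))
bond 4 stroke at I1  (prefer integral on I1)
bond 5 stroke at J1  (1-jn J1 has f-setter on 4)

4  (C1, C2, C3, I1 all integral)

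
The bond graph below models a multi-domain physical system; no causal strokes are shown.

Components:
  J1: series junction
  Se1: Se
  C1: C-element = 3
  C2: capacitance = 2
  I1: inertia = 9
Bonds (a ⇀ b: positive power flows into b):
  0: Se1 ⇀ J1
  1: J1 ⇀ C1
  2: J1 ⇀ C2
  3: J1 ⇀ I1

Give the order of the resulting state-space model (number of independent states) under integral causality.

#0 stroke at J1  (Se1: effort source, stroke at far end)
#1 stroke at J1  (C1 outputs effort q/C1)
#2 stroke at J1  (C2: C, integral causality)
#3 stroke at I1  (only one flow-in slot at J1)

3  (C1, C2, I1 all integral)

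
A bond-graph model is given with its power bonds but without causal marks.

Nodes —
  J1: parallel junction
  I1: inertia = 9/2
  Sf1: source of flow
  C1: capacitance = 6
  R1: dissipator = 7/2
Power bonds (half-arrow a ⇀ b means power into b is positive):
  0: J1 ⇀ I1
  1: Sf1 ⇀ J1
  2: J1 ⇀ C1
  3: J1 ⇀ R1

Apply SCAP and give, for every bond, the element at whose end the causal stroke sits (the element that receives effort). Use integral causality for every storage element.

#1 →Sf1  (source Sf1 imposes f)
#0 →I1  (I1: I, integral causality)
#2 →J1  (C1: C, integral causality)
#3 →R1  (common-e at J1 fixed by 2)

b0 |I1
b1 |Sf1
b2 |J1
b3 |R1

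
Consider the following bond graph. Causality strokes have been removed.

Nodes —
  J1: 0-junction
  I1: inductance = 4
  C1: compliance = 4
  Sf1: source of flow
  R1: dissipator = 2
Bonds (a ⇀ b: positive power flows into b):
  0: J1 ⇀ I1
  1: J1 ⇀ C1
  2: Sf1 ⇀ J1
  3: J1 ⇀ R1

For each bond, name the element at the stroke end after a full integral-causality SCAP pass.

b2 |Sf1  (Sf1: flow source, stroke at near end)
b0 |I1  (I1 outputs flow p/I1)
b1 |J1  (C1: C, integral causality)
b3 |R1  (0-jn J1 has e-setter on 1)

b0 stroke at I1
b1 stroke at J1
b2 stroke at Sf1
b3 stroke at R1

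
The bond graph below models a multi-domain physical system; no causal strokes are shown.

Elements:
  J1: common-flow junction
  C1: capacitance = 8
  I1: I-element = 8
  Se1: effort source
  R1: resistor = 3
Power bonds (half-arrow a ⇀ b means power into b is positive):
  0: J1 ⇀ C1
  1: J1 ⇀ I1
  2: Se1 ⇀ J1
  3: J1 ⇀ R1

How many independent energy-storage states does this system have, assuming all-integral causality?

#2 |J1  (Se1 fixes effort; stroke away)
#0 |J1  (prefer integral on C1)
#1 |I1  (I1 integral (f out))
#3 |J1  (J1 flow already set via bond 1)

2  (C1, I1 all integral)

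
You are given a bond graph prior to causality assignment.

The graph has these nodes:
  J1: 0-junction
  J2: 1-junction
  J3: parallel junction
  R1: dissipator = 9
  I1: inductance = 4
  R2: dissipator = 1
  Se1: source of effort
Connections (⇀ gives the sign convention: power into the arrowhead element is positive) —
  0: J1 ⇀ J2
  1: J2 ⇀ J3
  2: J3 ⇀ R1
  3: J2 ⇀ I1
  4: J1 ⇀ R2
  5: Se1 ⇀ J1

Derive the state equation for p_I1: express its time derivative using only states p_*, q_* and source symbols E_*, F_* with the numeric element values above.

dp_I1/dt = E_Se1 - 9*p_I1/4

bond 5 |J1  (Se1 (Se) sets effort on bond)
bond 0 |J2  (J1: bond 5 brought effort, rest push out)
bond 4 |R2  (0-jn J1 has e-setter on 5)
bond 3 |I1  (I1: I, integral causality)
bond 1 |J2  (J2: bond 3 brought flow, rest push out)
bond 2 |J3  (only one effort-in slot at J3)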